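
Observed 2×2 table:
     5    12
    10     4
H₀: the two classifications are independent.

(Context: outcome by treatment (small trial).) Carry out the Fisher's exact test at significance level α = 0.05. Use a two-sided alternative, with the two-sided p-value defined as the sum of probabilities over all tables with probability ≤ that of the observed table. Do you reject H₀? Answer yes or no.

reject H₀: yes

Margins: r₁=17, r₂=14, c₁=15, c₂=16, n=31
p_obs = C(17,5)·C(14,10)/C(31,15); sum pmf over tables with pmf ≤ p_obs
p-value (two-sided) = 0.03195
At α=0.05: p < α → reject H₀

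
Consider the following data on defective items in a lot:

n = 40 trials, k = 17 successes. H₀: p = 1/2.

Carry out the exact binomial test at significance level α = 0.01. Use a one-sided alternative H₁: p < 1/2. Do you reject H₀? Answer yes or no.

Exact binomial: n=40, k=17, p₀=1/2=0.5000
P(X≤17) from Σ C(n,i)·p₀^i·(1−p₀)^(n−i)
p-value (one-sided, H₁ less) = 0.21480
At α=0.01: p ≥ α → fail to reject H₀

reject H₀: no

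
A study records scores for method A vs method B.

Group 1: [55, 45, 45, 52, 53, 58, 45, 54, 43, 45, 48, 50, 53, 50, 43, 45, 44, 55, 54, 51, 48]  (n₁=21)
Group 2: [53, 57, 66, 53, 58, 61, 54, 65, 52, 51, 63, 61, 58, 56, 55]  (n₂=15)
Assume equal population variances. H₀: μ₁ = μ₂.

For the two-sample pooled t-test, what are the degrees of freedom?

df = n₁ + n₂ − 2 = 21 + 15 − 2 = 34

degrees of freedom = 34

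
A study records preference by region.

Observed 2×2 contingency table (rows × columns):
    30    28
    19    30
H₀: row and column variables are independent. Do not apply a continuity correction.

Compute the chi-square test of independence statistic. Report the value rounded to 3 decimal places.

test statistic = 1.794

Row totals [58, 49], col totals [49, 58], n=107
χ² = (30−26.56)²/26.56 + (28−31.44)²/31.44 + (19−22.44)²/22.44 + (30−26.56)²/26.56 = 1.7940
df = 1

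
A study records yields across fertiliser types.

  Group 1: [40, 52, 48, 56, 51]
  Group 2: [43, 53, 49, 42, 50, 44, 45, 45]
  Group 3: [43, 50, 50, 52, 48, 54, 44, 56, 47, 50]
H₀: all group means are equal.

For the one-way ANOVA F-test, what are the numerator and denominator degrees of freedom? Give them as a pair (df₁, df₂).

k = 3 groups, N = 23 total
df = (k−1, N−k) = (3−1, 23−3) = (2, 20)

degrees of freedom = [2, 20]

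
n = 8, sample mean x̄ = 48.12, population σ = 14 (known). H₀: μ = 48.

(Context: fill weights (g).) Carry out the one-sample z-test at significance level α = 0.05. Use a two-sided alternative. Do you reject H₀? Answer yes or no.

reject H₀: no

SE = σ/√n = 14/√8 = 4.9497
z = (x̄−μ₀)/SE = (48.12−48)/4.9497 = 0.0242
p-value (two-sided) = 0.98066
At α=0.05: p ≥ α → fail to reject H₀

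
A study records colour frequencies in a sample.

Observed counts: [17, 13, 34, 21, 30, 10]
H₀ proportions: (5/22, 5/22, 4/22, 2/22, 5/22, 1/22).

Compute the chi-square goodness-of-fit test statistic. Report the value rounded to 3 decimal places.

n = 125; E_i = n·p_i = [28.41, 28.41, 22.73, 11.36, 28.41, 5.68]
χ² = (17−28.41)²/28.41 + (13−28.41)²/28.41 + (34−22.73)²/22.73 + (21−11.36)²/11.36 + (30−28.41)²/28.41 + (10−5.68)²/5.68 = 30.0736
df = 5

test statistic = 30.074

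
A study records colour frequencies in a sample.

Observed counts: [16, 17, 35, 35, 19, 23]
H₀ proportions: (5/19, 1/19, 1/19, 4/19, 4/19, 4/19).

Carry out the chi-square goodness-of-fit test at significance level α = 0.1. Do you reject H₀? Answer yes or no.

n = 145; E_i = n·p_i = [38.16, 7.63, 7.63, 30.53, 30.53, 30.53]
χ² = (16−38.16)²/38.16 + (17−7.63)²/7.63 + (35−7.63)²/7.63 + (35−30.53)²/30.53 + (19−30.53)²/30.53 + (23−30.53)²/30.53 = 129.3797
df = 5
p-value (upper-tail) = 0.00000
At α=0.1: p < α → reject H₀

reject H₀: yes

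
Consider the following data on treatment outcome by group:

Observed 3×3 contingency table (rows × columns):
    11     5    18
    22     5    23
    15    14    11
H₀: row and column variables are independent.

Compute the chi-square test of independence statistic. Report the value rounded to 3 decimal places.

Row totals [34, 50, 40], col totals [48, 24, 52], n=124
χ² = (11−13.16)²/13.16 + (5−6.58)²/6.58 + (18−14.26)²/14.26 + (22−19.35)²/19.35 + (5−9.68)²/9.68 + (23−20.97)²/20.97 + (15−15.48)²/15.48 + (14−7.74)²/7.74 + (11−16.77)²/16.77 = 11.5972
df = 4

test statistic = 11.597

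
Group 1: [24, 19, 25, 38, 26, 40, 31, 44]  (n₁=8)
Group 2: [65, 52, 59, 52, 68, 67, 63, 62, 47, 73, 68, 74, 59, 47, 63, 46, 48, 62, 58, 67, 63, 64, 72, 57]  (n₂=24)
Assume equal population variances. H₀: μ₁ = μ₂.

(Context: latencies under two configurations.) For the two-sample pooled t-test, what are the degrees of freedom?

degrees of freedom = 30

df = n₁ + n₂ − 2 = 8 + 24 − 2 = 30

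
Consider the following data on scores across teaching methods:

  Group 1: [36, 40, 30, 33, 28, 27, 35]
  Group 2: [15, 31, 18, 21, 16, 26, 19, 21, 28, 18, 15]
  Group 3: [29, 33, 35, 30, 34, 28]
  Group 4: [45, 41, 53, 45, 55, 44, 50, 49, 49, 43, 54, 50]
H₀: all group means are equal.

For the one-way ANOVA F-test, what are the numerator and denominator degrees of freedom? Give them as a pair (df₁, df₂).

degrees of freedom = [3, 32]

k = 4 groups, N = 36 total
df = (k−1, N−k) = (4−1, 36−4) = (3, 32)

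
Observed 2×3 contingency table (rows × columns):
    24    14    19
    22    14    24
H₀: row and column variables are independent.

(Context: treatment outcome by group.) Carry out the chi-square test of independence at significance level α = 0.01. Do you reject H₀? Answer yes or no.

Row totals [57, 60], col totals [46, 28, 43], n=117
χ² = (24−22.41)²/22.41 + (14−13.64)²/13.64 + (19−20.95)²/20.95 + (22−23.59)²/23.59 + (14−14.36)²/14.36 + (24−22.05)²/22.05 = 0.5918
df = 2
p-value (upper-tail) = 0.74386
At α=0.01: p ≥ α → fail to reject H₀

reject H₀: no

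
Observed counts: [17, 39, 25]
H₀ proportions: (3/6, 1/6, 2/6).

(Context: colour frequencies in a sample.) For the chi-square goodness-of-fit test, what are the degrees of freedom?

degrees of freedom = 2

df = k − 1 = 3 − 1 = 2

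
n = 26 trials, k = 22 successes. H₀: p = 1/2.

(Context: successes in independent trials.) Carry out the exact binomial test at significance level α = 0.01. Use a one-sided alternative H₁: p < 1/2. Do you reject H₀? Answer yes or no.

Exact binomial: n=26, k=22, p₀=1/2=0.5000
P(X≤22) from Σ C(n,i)·p₀^i·(1−p₀)^(n−i)
p-value (one-sided, H₁ less) = 0.99996
At α=0.01: p ≥ α → fail to reject H₀

reject H₀: no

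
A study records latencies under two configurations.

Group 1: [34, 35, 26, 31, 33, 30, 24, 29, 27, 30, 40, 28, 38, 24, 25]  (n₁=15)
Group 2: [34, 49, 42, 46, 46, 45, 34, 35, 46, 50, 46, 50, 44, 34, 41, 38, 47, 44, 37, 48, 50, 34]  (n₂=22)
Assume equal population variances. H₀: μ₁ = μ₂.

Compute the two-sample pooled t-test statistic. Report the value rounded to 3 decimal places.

test statistic = -6.764

x̄₁=30.267, s₁=4.935, n₁=15
x̄₂=42.727, s₂=5.849, n₂=22
s_p² = [14·4.935² + 21·5.849²]/35 = 30.2656
SE = √(s_p²·(1/15+1/22)) = 1.8421
t = (30.267−42.727)/1.8421 = -6.7643
df = 35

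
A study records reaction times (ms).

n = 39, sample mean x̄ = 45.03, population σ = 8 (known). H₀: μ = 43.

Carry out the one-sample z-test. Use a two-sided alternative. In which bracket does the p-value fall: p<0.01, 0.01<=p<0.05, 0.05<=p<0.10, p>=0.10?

p-value bracket: p>=0.10

SE = σ/√n = 8/√39 = 1.2810
z = (x̄−μ₀)/SE = (45.03−43)/1.2810 = 1.5847
p-value (two-sided) = 0.11304
→ bracket: p>=0.10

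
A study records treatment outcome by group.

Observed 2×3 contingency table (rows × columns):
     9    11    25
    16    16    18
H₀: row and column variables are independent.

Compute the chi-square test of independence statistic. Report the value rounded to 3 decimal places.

test statistic = 3.773

Row totals [45, 50], col totals [25, 27, 43], n=95
χ² = (9−11.84)²/11.84 + (11−12.79)²/12.79 + (25−20.37)²/20.37 + (16−13.16)²/13.16 + (16−14.21)²/14.21 + (18−22.63)²/22.63 = 3.7728
df = 2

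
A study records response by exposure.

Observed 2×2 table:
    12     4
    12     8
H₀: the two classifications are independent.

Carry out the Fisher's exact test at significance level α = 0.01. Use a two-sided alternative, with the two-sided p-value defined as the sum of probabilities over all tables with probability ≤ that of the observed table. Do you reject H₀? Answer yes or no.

Margins: r₁=16, r₂=20, c₁=24, c₂=12, n=36
p_obs = C(16,12)·C(20,12)/C(36,24); sum pmf over tables with pmf ≤ p_obs
p-value (two-sided) = 0.48150
At α=0.01: p ≥ α → fail to reject H₀

reject H₀: no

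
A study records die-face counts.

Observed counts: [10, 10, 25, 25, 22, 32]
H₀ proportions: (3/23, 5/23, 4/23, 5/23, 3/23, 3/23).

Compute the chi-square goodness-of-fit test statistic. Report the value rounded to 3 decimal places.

test statistic = 31.296

n = 124; E_i = n·p_i = [16.17, 26.96, 21.57, 26.96, 16.17, 16.17]
χ² = (10−16.17)²/16.17 + (10−26.96)²/26.96 + (25−21.57)²/21.57 + (25−26.96)²/26.96 + (22−16.17)²/16.17 + (32−16.17)²/16.17 = 31.2964
df = 5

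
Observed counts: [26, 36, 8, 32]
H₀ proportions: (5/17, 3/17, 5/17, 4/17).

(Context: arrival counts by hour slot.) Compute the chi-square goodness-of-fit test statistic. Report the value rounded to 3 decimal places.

test statistic = 37.333

n = 102; E_i = n·p_i = [30.00, 18.00, 30.00, 24.00]
χ² = (26−30.00)²/30.00 + (36−18.00)²/18.00 + (8−30.00)²/30.00 + (32−24.00)²/24.00 = 37.3333
df = 3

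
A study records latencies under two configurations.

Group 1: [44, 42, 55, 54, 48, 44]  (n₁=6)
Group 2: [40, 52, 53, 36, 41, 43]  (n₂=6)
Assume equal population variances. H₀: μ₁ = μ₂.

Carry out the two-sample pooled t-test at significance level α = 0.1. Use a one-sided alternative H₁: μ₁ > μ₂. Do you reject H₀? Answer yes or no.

reject H₀: no

x̄₁=47.833, s₁=5.529, n₁=6
x̄₂=44.167, s₂=6.853, n₂=6
s_p² = [5·5.529² + 5·6.853²]/10 = 38.7667
SE = √(s_p²·(1/6+1/6)) = 3.5947
t = (47.833−44.167)/3.5947 = 1.0200
df = 10
p-value (one-sided, H₁ greater) = 0.16588
At α=0.1: p ≥ α → fail to reject H₀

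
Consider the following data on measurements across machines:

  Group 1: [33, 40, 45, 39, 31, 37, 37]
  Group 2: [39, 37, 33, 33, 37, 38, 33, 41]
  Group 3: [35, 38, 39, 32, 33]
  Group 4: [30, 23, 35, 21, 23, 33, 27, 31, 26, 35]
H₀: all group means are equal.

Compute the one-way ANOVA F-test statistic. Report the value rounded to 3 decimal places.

Group means [37.43, 36.38, 35.40, 28.40], grand mean 33.800
SSB = Σnᵢ(x̄ᵢ−x̄)² = 449.611; SSW = ΣΣ(x−x̄ᵢ)² = 469.189
MSB = 449.611/3 = 149.8702; MSW = 469.189/26 = 18.0457
F = MSB/MSW = 8.3050
df = (3, 26)

test statistic = 8.305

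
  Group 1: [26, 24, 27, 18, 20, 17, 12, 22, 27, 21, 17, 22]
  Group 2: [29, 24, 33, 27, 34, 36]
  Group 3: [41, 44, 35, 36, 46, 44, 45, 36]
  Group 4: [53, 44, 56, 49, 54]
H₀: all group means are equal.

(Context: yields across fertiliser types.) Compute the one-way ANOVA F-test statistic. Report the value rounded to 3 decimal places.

test statistic = 61.250

Group means [21.08, 30.50, 40.88, 51.20], grand mean 32.871
SSB = Σnᵢ(x̄ᵢ−x̄)² = 3893.392; SSW = ΣΣ(x−x̄ᵢ)² = 572.092
MSB = 3893.392/3 = 1297.7974; MSW = 572.092/27 = 21.1886
F = MSB/MSW = 61.2499
df = (3, 27)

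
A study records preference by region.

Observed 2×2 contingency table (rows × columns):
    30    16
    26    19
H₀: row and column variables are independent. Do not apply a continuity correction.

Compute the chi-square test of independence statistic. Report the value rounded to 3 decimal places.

test statistic = 0.532

Row totals [46, 45], col totals [56, 35], n=91
χ² = (30−28.31)²/28.31 + (16−17.69)²/17.69 + (26−27.69)²/27.69 + (19−17.31)²/17.31 = 0.5319
df = 1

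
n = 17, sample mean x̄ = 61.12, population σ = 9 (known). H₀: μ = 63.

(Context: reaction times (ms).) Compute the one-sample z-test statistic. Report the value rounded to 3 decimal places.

test statistic = -0.861

SE = σ/√n = 9/√17 = 2.1828
z = (x̄−μ₀)/SE = (61.12−63)/2.1828 = -0.8613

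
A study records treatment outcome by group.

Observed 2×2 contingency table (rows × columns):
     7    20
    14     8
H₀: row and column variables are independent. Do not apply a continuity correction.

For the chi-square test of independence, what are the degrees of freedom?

df = (r−1)(c−1) = (2−1)·(2−1) = 1

degrees of freedom = 1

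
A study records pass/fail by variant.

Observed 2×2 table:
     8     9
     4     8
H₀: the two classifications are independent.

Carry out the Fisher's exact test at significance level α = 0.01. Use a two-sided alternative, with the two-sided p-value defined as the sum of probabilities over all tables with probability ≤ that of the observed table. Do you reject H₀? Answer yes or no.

reject H₀: no

Margins: r₁=17, r₂=12, c₁=12, c₂=17, n=29
p_obs = C(17,8)·C(12,4)/C(29,12); sum pmf over tables with pmf ≤ p_obs
p-value (two-sided) = 0.70320
At α=0.01: p ≥ α → fail to reject H₀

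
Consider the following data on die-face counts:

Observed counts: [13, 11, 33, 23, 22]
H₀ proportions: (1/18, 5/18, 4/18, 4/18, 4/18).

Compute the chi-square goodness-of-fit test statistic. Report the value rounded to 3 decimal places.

test statistic = 24.829

n = 102; E_i = n·p_i = [5.67, 28.33, 22.67, 22.67, 22.67]
χ² = (13−5.67)²/5.67 + (11−28.33)²/28.33 + (33−22.67)²/22.67 + (23−22.67)²/22.67 + (22−22.67)²/22.67 = 24.8294
df = 4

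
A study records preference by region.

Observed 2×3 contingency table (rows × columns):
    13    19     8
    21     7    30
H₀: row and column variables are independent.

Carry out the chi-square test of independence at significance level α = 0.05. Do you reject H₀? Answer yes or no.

reject H₀: yes

Row totals [40, 58], col totals [34, 26, 38], n=98
χ² = (13−13.88)²/13.88 + (19−10.61)²/10.61 + (8−15.51)²/15.51 + (21−20.12)²/20.12 + (7−15.39)²/15.39 + (30−22.49)²/22.49 = 17.4399
df = 2
p-value (upper-tail) = 0.00016
At α=0.05: p < α → reject H₀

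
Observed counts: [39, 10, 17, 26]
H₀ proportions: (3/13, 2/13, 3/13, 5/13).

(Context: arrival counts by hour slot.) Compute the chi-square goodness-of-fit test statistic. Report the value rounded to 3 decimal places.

test statistic = 19.423

n = 92; E_i = n·p_i = [21.23, 14.15, 21.23, 35.38]
χ² = (39−21.23)²/21.23 + (10−14.15)²/14.15 + (17−21.23)²/21.23 + (26−35.38)²/35.38 = 19.4232
df = 3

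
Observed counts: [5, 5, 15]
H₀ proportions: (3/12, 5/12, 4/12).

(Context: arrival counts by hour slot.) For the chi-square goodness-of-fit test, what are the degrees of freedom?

degrees of freedom = 2

df = k − 1 = 3 − 1 = 2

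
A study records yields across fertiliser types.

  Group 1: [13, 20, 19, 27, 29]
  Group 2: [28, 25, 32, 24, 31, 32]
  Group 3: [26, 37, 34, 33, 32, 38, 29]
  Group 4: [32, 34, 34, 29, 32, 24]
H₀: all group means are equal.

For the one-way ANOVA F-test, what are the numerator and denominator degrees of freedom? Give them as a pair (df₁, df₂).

degrees of freedom = [3, 20]

k = 4 groups, N = 24 total
df = (k−1, N−k) = (4−1, 24−4) = (3, 20)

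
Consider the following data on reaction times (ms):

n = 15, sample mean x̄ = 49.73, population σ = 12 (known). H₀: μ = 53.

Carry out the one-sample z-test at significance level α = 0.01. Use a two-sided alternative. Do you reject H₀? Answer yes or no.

reject H₀: no

SE = σ/√n = 12/√15 = 3.0984
z = (x̄−μ₀)/SE = (49.73−53)/3.0984 = -1.0554
p-value (two-sided) = 0.29125
At α=0.01: p ≥ α → fail to reject H₀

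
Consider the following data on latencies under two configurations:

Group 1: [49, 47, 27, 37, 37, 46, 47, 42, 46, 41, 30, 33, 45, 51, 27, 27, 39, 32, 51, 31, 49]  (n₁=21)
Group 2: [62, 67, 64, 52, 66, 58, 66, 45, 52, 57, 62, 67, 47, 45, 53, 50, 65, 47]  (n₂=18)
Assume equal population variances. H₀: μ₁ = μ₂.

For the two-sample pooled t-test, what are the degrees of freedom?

degrees of freedom = 37

df = n₁ + n₂ − 2 = 21 + 18 − 2 = 37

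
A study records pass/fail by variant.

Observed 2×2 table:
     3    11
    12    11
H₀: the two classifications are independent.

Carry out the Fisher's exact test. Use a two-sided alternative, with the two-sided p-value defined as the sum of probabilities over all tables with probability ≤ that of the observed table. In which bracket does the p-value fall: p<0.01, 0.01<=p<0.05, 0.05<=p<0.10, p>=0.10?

p-value bracket: 0.05<=p<0.10

Margins: r₁=14, r₂=23, c₁=15, c₂=22, n=37
p_obs = C(14,3)·C(23,12)/C(37,15); sum pmf over tables with pmf ≤ p_obs
p-value (two-sided) = 0.09049
→ bracket: 0.05<=p<0.10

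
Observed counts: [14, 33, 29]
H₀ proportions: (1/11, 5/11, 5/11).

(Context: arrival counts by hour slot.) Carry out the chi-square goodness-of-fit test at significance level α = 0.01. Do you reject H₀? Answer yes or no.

reject H₀: no

n = 76; E_i = n·p_i = [6.91, 34.55, 34.55]
χ² = (14−6.91)²/6.91 + (33−34.55)²/34.55 + (29−34.55)²/34.55 = 8.2368
df = 2
p-value (upper-tail) = 0.01627
At α=0.01: p ≥ α → fail to reject H₀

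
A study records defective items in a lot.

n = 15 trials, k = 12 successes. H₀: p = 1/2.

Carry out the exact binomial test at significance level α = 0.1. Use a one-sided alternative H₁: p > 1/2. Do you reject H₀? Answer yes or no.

reject H₀: yes

Exact binomial: n=15, k=12, p₀=1/2=0.5000
P(X≥12) from Σ C(n,i)·p₀^i·(1−p₀)^(n−i)
p-value (one-sided, H₁ greater) = 0.01758
At α=0.1: p < α → reject H₀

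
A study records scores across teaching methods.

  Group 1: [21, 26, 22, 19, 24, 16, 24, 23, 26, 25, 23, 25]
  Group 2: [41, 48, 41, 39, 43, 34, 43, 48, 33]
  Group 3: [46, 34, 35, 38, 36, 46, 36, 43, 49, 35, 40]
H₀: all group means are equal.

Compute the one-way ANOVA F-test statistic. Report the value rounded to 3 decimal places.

Group means [22.83, 41.11, 39.82], grand mean 33.812
SSB = Σnᵢ(x̄ᵢ−x̄)² = 2322.683; SSW = ΣΣ(x−x̄ᵢ)² = 604.192
MSB = 2322.683/2 = 1161.3415; MSW = 604.192/29 = 20.8342
F = MSB/MSW = 55.7421
df = (2, 29)

test statistic = 55.742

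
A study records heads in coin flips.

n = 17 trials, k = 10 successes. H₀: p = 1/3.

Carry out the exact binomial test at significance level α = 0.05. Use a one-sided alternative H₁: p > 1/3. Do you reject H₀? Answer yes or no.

reject H₀: yes

Exact binomial: n=17, k=10, p₀=1/3=0.3333
P(X≥10) from Σ C(n,i)·p₀^i·(1−p₀)^(n−i)
p-value (one-sided, H₁ greater) = 0.02728
At α=0.05: p < α → reject H₀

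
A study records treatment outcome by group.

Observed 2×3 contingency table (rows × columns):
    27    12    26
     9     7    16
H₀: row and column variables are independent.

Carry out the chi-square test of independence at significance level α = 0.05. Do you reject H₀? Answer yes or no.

reject H₀: no

Row totals [65, 32], col totals [36, 19, 42], n=97
χ² = (27−24.12)²/24.12 + (12−12.73)²/12.73 + (26−28.14)²/28.14 + (9−11.88)²/11.88 + (7−6.27)²/6.27 + (16−13.86)²/13.86 = 1.6623
df = 2
p-value (upper-tail) = 0.43554
At α=0.05: p ≥ α → fail to reject H₀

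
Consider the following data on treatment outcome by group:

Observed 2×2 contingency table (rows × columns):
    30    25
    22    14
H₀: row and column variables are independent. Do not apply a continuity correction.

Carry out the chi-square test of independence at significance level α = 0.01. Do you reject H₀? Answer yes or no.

reject H₀: no

Row totals [55, 36], col totals [52, 39], n=91
χ² = (30−31.43)²/31.43 + (25−23.57)²/23.57 + (22−20.57)²/20.57 + (14−15.43)²/15.43 = 0.3830
df = 1
p-value (upper-tail) = 0.53600
At α=0.01: p ≥ α → fail to reject H₀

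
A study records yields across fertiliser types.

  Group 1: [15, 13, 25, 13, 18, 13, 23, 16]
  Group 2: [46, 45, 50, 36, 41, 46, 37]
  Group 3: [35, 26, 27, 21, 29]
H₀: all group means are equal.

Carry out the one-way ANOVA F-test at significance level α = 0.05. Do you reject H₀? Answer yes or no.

reject H₀: yes

Group means [17.00, 43.00, 27.60], grand mean 28.750
SSB = Σnᵢ(x̄ᵢ−x̄)² = 2532.550; SSW = ΣΣ(x−x̄ᵢ)² = 417.200
MSB = 2532.550/2 = 1266.2750; MSW = 417.200/17 = 24.5412
F = MSB/MSW = 51.5980
df = (2, 17)
p-value (upper-tail) = 0.00000
At α=0.05: p < α → reject H₀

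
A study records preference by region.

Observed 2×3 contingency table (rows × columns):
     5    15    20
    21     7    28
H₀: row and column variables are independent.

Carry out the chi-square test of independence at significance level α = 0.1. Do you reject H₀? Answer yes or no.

Row totals [40, 56], col totals [26, 22, 48], n=96
χ² = (5−10.83)²/10.83 + (15−9.17)²/9.17 + (20−20.00)²/20.00 + (21−15.17)²/15.17 + (7−12.83)²/12.83 + (28−28.00)²/28.00 = 11.7483
df = 2
p-value (upper-tail) = 0.00281
At α=0.1: p < α → reject H₀

reject H₀: yes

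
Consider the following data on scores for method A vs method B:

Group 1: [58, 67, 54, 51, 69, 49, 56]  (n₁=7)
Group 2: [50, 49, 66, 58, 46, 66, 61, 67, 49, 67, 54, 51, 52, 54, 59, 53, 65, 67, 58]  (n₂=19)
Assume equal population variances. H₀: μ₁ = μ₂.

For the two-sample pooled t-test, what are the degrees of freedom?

df = n₁ + n₂ − 2 = 7 + 19 − 2 = 24

degrees of freedom = 24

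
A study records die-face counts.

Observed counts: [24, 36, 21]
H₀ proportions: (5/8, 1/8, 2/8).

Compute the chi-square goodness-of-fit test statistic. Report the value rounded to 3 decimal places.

n = 81; E_i = n·p_i = [50.62, 10.12, 20.25]
χ² = (24−50.62)²/50.62 + (36−10.12)²/10.12 + (21−20.25)²/20.25 = 80.1556
df = 2

test statistic = 80.156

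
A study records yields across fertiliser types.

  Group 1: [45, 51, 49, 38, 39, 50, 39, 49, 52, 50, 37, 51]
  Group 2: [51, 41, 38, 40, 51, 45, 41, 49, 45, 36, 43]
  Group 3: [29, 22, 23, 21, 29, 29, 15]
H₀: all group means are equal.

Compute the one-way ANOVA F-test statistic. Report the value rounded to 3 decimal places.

Group means [45.83, 43.64, 24.00], grand mean 39.933
SSB = Σnᵢ(x̄ᵢ−x̄)² = 2345.655; SSW = ΣΣ(x−x̄ᵢ)² = 808.212
MSB = 2345.655/2 = 1172.8273; MSW = 808.212/27 = 29.9338
F = MSB/MSW = 39.1807
df = (2, 27)

test statistic = 39.181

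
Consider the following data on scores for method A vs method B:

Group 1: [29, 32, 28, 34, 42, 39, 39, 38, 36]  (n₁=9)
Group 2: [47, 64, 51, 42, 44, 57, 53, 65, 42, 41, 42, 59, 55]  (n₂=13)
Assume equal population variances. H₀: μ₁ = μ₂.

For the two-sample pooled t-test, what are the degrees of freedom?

degrees of freedom = 20

df = n₁ + n₂ − 2 = 9 + 13 − 2 = 20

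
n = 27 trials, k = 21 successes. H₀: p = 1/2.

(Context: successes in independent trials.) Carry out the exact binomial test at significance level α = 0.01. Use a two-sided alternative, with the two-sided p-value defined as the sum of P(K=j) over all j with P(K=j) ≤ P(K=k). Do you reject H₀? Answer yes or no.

Exact binomial: n=27, k=21, p₀=1/2=0.5000
P(X=j) = C(n,j)·p₀^j·(1−p₀)^(n−j); p = Σ P(X=j) over j with P(X=j) ≤ P(X=21)
p-value (two-sided) = 0.00592
At α=0.01: p < α → reject H₀

reject H₀: yes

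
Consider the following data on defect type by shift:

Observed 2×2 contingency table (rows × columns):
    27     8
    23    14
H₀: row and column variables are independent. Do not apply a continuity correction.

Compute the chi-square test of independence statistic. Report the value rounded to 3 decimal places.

test statistic = 1.902

Row totals [35, 37], col totals [50, 22], n=72
χ² = (27−24.31)²/24.31 + (8−10.69)²/10.69 + (23−25.69)²/25.69 + (14−11.31)²/11.31 = 1.9023
df = 1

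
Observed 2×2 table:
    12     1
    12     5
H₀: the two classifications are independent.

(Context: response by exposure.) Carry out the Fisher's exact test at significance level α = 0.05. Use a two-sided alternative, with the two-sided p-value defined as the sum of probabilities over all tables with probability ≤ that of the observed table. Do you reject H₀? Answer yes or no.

Margins: r₁=13, r₂=17, c₁=24, c₂=6, n=30
p_obs = C(13,12)·C(17,12)/C(30,24); sum pmf over tables with pmf ≤ p_obs
p-value (two-sided) = 0.19606
At α=0.05: p ≥ α → fail to reject H₀

reject H₀: no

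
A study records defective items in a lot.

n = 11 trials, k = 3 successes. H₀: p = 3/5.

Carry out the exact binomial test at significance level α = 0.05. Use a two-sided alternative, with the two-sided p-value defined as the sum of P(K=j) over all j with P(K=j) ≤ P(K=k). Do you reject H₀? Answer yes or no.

reject H₀: yes

Exact binomial: n=11, k=3, p₀=3/5=0.6000
P(X=j) = C(n,j)·p₀^j·(1−p₀)^(n−j); p = Σ P(X=j) over j with P(X=j) ≤ P(X=3)
p-value (two-sided) = 0.03291
At α=0.05: p < α → reject H₀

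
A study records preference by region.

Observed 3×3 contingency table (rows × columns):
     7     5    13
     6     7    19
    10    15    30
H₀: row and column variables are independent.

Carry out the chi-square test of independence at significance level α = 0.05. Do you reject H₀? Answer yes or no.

Row totals [25, 32, 55], col totals [23, 27, 62], n=112
χ² = (7−5.13)²/5.13 + (5−6.03)²/6.03 + (13−13.84)²/13.84 + (6−6.57)²/6.57 + (7−7.71)²/7.71 + (19−17.71)²/17.71 + (10−11.29)²/11.29 + (15−13.26)²/13.26 + (30−30.45)²/30.45 = 1.4968
df = 4
p-value (upper-tail) = 0.82720
At α=0.05: p ≥ α → fail to reject H₀

reject H₀: no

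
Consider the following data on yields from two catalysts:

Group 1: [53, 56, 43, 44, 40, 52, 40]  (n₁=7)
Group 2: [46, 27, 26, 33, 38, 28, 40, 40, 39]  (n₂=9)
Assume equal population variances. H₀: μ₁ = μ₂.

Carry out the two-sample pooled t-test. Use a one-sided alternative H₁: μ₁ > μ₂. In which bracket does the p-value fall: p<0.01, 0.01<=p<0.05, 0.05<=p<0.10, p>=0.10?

x̄₁=46.857, s₁=6.644, n₁=7
x̄₂=35.222, s₂=7.014, n₂=9
s_p² = [6·6.644² + 8·7.014²]/14 = 47.0295
SE = √(s_p²·(1/7+1/9)) = 3.4560
t = (46.857−35.222)/3.4560 = 3.3666
df = 14
p-value (one-sided, H₁ greater) = 0.00230
→ bracket: p<0.01

p-value bracket: p<0.01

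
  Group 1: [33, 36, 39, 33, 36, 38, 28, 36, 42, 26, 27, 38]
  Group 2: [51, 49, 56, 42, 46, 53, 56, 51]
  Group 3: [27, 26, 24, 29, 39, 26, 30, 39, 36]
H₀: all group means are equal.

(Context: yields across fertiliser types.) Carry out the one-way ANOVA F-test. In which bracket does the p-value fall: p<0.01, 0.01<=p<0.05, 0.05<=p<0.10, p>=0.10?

p-value bracket: p<0.01

Group means [34.33, 50.50, 30.67], grand mean 37.655
SSB = Σnᵢ(x̄ᵢ−x̄)² = 1891.885; SSW = ΣΣ(x−x̄ᵢ)² = 716.667
MSB = 1891.885/2 = 945.9425; MSW = 716.667/26 = 27.5641
F = MSB/MSW = 34.3179
df = (2, 26)
p-value (upper-tail) = 0.00000
→ bracket: p<0.01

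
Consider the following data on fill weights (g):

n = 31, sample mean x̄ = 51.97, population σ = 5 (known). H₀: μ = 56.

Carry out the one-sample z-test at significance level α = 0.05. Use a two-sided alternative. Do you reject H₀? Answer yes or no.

reject H₀: yes

SE = σ/√n = 5/√31 = 0.8980
z = (x̄−μ₀)/SE = (51.97−56)/0.8980 = -4.4876
p-value (two-sided) = 0.00001
At α=0.05: p < α → reject H₀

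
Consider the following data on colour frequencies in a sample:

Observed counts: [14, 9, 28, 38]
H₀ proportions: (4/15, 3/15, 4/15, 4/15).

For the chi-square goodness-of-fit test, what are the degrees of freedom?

df = k − 1 = 4 − 1 = 3

degrees of freedom = 3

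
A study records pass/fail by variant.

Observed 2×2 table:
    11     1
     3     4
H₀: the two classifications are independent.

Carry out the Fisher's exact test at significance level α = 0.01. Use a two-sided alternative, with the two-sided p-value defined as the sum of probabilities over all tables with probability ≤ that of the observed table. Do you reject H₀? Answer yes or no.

Margins: r₁=12, r₂=7, c₁=14, c₂=5, n=19
p_obs = C(12,11)·C(7,3)/C(19,14); sum pmf over tables with pmf ≤ p_obs
p-value (two-sided) = 0.03793
At α=0.01: p ≥ α → fail to reject H₀

reject H₀: no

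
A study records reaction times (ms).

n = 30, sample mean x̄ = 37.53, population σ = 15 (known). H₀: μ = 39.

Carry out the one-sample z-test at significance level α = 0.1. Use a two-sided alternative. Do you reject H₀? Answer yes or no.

reject H₀: no

SE = σ/√n = 15/√30 = 2.7386
z = (x̄−μ₀)/SE = (37.53−39)/2.7386 = -0.5368
p-value (two-sided) = 0.59143
At α=0.1: p ≥ α → fail to reject H₀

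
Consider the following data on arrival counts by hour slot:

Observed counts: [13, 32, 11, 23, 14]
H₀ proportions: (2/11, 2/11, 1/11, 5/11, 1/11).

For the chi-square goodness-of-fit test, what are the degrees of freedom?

df = k − 1 = 5 − 1 = 4

degrees of freedom = 4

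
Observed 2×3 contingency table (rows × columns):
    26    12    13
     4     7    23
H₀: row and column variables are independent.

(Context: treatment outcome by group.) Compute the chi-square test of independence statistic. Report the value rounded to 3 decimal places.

test statistic = 17.528

Row totals [51, 34], col totals [30, 19, 36], n=85
χ² = (26−18.00)²/18.00 + (12−11.40)²/11.40 + (13−21.60)²/21.60 + (4−12.00)²/12.00 + (7−7.60)²/7.60 + (23−14.40)²/14.40 = 17.5280
df = 2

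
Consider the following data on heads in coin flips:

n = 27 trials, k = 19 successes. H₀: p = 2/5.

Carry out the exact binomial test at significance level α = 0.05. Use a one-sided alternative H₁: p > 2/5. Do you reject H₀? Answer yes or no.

reject H₀: yes

Exact binomial: n=27, k=19, p₀=2/5=0.4000
P(X≥19) from Σ C(n,i)·p₀^i·(1−p₀)^(n−i)
p-value (one-sided, H₁ greater) = 0.00137
At α=0.05: p < α → reject H₀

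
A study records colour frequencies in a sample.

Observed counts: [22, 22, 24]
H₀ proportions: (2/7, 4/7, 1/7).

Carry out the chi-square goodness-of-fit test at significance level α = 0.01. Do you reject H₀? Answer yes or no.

reject H₀: yes

n = 68; E_i = n·p_i = [19.43, 38.86, 9.71]
χ² = (22−19.43)²/19.43 + (22−38.86)²/38.86 + (24−9.71)²/9.71 = 28.6618
df = 2
p-value (upper-tail) = 0.00000
At α=0.01: p < α → reject H₀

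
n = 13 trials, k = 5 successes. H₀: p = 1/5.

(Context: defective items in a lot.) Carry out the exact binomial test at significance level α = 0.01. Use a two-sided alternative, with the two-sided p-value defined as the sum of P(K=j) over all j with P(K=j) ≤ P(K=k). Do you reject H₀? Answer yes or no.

Exact binomial: n=13, k=5, p₀=1/5=0.2000
P(X=j) = C(n,j)·p₀^j·(1−p₀)^(n−j); p = Σ P(X=j) over j with P(X=j) ≤ P(X=5)
p-value (two-sided) = 0.15411
At α=0.01: p ≥ α → fail to reject H₀

reject H₀: no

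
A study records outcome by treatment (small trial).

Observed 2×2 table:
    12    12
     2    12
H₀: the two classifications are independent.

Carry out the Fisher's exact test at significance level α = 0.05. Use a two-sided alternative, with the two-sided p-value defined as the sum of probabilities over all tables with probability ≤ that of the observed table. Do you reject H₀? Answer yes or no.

Margins: r₁=24, r₂=14, c₁=14, c₂=24, n=38
p_obs = C(24,12)·C(14,2)/C(38,14); sum pmf over tables with pmf ≤ p_obs
p-value (two-sided) = 0.03924
At α=0.05: p < α → reject H₀

reject H₀: yes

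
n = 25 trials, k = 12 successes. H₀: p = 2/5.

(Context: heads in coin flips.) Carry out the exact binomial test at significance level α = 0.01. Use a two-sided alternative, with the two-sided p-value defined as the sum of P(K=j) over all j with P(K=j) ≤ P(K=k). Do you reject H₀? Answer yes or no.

reject H₀: no

Exact binomial: n=25, k=12, p₀=2/5=0.4000
P(X=j) = C(n,j)·p₀^j·(1−p₀)^(n−j); p = Σ P(X=j) over j with P(X=j) ≤ P(X=12)
p-value (two-sided) = 0.42127
At α=0.01: p ≥ α → fail to reject H₀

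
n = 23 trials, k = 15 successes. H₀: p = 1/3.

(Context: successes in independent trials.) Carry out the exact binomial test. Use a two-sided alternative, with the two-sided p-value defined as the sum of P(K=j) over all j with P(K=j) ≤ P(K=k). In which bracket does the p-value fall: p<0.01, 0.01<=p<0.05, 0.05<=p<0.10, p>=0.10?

Exact binomial: n=23, k=15, p₀=1/3=0.3333
P(X=j) = C(n,j)·p₀^j·(1−p₀)^(n−j); p = Σ P(X=j) over j with P(X=j) ≤ P(X=15)
p-value (two-sided) = 0.00286
→ bracket: p<0.01

p-value bracket: p<0.01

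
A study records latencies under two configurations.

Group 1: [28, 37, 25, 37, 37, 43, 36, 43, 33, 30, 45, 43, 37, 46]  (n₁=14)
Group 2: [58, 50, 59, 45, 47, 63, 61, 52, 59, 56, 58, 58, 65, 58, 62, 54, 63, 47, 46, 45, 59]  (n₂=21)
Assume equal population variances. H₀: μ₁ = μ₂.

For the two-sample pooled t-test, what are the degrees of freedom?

df = n₁ + n₂ − 2 = 14 + 21 − 2 = 33

degrees of freedom = 33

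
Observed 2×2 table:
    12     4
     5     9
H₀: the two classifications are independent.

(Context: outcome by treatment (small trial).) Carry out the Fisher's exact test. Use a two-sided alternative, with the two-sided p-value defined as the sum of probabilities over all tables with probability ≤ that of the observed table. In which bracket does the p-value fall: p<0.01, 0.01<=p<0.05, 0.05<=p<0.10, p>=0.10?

Margins: r₁=16, r₂=14, c₁=17, c₂=13, n=30
p_obs = C(16,12)·C(14,5)/C(30,17); sum pmf over tables with pmf ≤ p_obs
p-value (two-sided) = 0.06336
→ bracket: 0.05<=p<0.10

p-value bracket: 0.05<=p<0.10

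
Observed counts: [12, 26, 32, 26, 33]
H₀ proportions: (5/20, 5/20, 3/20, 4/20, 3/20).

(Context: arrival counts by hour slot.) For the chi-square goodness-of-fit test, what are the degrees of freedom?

degrees of freedom = 4

df = k − 1 = 5 − 1 = 4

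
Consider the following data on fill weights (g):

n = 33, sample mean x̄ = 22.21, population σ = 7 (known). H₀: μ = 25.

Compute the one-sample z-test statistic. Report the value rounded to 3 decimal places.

test statistic = -2.290

SE = σ/√n = 7/√33 = 1.2185
z = (x̄−μ₀)/SE = (22.21−25)/1.2185 = -2.2896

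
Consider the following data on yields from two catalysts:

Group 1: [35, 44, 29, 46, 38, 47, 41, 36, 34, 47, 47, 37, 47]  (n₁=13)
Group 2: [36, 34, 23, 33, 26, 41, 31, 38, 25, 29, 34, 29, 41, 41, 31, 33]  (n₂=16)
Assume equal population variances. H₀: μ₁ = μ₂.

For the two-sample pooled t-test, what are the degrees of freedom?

degrees of freedom = 27

df = n₁ + n₂ − 2 = 13 + 16 − 2 = 27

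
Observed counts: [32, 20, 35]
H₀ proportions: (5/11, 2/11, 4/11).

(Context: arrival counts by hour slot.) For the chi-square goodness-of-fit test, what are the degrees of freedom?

degrees of freedom = 2

df = k − 1 = 3 − 1 = 2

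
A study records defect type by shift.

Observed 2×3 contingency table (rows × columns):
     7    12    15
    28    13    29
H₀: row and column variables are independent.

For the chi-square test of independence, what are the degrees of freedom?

degrees of freedom = 2

df = (r−1)(c−1) = (2−1)·(3−1) = 2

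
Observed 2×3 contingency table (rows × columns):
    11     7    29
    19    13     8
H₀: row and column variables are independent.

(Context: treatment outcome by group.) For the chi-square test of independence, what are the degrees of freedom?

df = (r−1)(c−1) = (2−1)·(3−1) = 2

degrees of freedom = 2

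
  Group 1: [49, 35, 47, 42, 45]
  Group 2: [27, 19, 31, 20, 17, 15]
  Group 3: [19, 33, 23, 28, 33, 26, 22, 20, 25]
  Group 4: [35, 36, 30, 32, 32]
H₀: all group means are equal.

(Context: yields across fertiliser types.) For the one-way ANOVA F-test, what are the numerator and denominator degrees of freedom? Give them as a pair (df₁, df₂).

degrees of freedom = [3, 21]

k = 4 groups, N = 25 total
df = (k−1, N−k) = (4−1, 25−4) = (3, 21)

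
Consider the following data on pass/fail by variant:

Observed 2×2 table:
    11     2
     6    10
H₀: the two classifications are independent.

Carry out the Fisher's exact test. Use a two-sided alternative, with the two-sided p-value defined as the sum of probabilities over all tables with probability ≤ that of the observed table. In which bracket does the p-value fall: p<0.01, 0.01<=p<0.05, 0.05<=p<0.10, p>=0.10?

Margins: r₁=13, r₂=16, c₁=17, c₂=12, n=29
p_obs = C(13,11)·C(16,6)/C(29,17); sum pmf over tables with pmf ≤ p_obs
p-value (two-sided) = 0.02157
→ bracket: 0.01<=p<0.05

p-value bracket: 0.01<=p<0.05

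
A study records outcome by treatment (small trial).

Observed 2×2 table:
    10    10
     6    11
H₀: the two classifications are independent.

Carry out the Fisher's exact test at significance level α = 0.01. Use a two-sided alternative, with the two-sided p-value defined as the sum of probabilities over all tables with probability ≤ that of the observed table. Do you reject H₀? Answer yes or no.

Margins: r₁=20, r₂=17, c₁=16, c₂=21, n=37
p_obs = C(20,10)·C(17,6)/C(37,16); sum pmf over tables with pmf ≤ p_obs
p-value (two-sided) = 0.50847
At α=0.01: p ≥ α → fail to reject H₀

reject H₀: no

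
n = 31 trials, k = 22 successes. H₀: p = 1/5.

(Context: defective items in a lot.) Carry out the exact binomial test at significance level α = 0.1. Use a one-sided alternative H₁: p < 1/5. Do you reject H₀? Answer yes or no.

Exact binomial: n=31, k=22, p₀=1/5=0.2000
P(X≤22) from Σ C(n,i)·p₀^i·(1−p₀)^(n−i)
p-value (one-sided, H₁ less) = 1.00000
At α=0.1: p ≥ α → fail to reject H₀

reject H₀: no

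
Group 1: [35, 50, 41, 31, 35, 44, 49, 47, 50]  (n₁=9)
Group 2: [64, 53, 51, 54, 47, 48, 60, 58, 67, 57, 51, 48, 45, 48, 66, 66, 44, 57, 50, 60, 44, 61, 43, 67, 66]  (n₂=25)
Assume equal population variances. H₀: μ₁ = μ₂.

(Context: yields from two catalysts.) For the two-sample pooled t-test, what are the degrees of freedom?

df = n₁ + n₂ − 2 = 9 + 25 − 2 = 32

degrees of freedom = 32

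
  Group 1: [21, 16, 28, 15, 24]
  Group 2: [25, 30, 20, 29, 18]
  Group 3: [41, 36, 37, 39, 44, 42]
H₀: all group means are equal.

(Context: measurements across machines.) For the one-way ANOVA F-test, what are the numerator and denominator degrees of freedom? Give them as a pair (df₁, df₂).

degrees of freedom = [2, 13]

k = 3 groups, N = 16 total
df = (k−1, N−k) = (3−1, 16−3) = (2, 13)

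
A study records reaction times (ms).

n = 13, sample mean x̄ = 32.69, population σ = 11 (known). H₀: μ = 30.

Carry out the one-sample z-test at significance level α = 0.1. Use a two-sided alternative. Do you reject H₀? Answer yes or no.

SE = σ/√n = 11/√13 = 3.0509
z = (x̄−μ₀)/SE = (32.69−30)/3.0509 = 0.8817
p-value (two-sided) = 0.37793
At α=0.1: p ≥ α → fail to reject H₀

reject H₀: no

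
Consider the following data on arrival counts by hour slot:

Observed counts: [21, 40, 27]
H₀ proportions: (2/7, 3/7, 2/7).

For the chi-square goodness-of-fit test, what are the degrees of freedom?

degrees of freedom = 2

df = k − 1 = 3 − 1 = 2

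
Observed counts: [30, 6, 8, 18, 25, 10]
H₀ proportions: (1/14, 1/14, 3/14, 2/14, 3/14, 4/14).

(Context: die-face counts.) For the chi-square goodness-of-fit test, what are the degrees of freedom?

degrees of freedom = 5

df = k − 1 = 6 − 1 = 5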